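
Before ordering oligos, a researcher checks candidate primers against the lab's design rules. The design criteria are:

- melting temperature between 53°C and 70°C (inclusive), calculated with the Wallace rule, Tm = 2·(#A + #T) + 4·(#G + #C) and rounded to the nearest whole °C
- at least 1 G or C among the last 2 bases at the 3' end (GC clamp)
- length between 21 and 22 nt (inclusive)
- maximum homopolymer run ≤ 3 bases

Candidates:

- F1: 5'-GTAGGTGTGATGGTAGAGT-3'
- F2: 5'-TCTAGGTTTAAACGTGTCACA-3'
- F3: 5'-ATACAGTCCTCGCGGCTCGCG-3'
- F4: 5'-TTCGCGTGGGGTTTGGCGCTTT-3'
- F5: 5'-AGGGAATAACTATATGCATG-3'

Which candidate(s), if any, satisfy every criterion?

F2 and F3.

F1 (19 nt, A=4 T=6 G=9 C=0): Tm = 2·10 + 4·9 = 56°C ✓; 3' end GT has 1 G/C ✓; length 19, outside 21–22 ✗; longest run = 2 ✓ — fails.
F2 (21 nt, A=6 T=7 G=4 C=4): Tm = 2·13 + 4·8 = 58°C ✓; 3' end CA has 1 G/C ✓; length 21 ✓; longest run = 3 ✓ — passes.
F3 (21 nt, A=3 T=4 G=6 C=8): Tm = 2·7 + 4·14 = 70°C ✓; 3' end CG has 2 G/C ✓; length 21 ✓; longest run = 2 ✓ — passes.
F4 (22 nt, A=0 T=9 G=9 C=4): Tm = 2·9 + 4·13 = 70°C ✓; 3' end TT has 0 G/C, need ≥1 ✗; length 22 ✓; longest run = 4, exceeds 3 ✗ — fails.
F5 (20 nt, A=8 T=5 G=5 C=2): Tm = 2·13 + 4·7 = 54°C ✓; 3' end TG has 1 G/C ✓; length 20, outside 21–22 ✗; longest run = 3 ✓ — fails.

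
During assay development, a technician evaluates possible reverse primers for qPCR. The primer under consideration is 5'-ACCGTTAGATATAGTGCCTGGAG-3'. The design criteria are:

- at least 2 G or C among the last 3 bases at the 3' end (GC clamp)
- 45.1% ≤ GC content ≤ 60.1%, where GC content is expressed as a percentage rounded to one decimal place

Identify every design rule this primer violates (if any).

Base counts: A=6, T=6, G=7, C=4 (length 23).
GC clamp: 3' end GAG has 2 G/C ✓
GC content: GC 11/23 = 47.8% ✓

Meets all criteria.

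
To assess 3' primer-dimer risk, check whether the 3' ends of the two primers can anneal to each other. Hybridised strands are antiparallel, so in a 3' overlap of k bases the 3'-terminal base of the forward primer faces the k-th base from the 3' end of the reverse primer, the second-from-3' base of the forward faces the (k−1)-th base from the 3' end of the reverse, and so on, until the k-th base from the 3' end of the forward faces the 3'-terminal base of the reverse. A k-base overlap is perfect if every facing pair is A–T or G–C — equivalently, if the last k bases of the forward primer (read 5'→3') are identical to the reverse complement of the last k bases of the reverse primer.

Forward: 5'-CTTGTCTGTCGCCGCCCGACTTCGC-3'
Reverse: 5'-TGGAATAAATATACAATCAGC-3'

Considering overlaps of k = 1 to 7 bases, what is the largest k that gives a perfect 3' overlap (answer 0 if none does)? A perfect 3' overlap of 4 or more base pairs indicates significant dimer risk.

Last 7 bases (5'→3') — forward …ACTTCGC, reverse …AATCAGC.
Reverse complement of the reverse primer's last 7 bases: GCTGATT; its first k bases are the reverse complement of the reverse primer's last k bases, so a perfect k-base overlap needs the forward primer's last k bases to equal them.
Comparing (forward last k vs required): k=1: C vs G ✗; k=2: GC vs GC ✓; k=3: CGC vs GCT ✗; k=4: TCGC vs GCTG ✗; k=5: TTCGC vs GCTGA ✗; k=6: CTTCGC vs GCTGAT ✗; k=7: ACTTCGC vs GCTGATT ✗.
Only k = 2 is perfect, so the longest perfect 3' overlap is 2.

Longest perfect overlap: 2 complementary base pairs; below the dimer-risk threshold (threshold 4).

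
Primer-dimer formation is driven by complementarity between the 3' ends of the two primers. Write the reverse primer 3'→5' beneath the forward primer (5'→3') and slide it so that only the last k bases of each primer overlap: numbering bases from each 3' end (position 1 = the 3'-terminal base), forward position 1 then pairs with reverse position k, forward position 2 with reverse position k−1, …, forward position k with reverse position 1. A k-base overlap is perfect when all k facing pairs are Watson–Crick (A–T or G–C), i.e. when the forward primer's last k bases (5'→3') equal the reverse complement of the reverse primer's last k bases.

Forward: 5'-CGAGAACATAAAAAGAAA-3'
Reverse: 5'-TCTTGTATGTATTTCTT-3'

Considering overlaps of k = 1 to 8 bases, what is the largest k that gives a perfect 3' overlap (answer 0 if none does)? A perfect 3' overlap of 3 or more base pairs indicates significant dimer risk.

Last 8 bases (5'→3') — forward …AAAAGAAA, reverse …TATTTCTT.
Reverse complement of the reverse primer's last 8 bases: AAGAAATA; its first k bases are the reverse complement of the reverse primer's last k bases, so a perfect k-base overlap needs the forward primer's last k bases to equal them.
Comparing (forward last k vs required): k=1: A vs A ✓; k=2: AA vs AA ✓; k=3: AAA vs AAG ✗; k=4: GAAA vs AAGA ✗; k=5: AGAAA vs AAGAA ✗; k=6: AAGAAA vs AAGAAA ✓; k=7: AAAGAAA vs AAGAAAT ✗; k=8: AAAAGAAA vs AAGAAATA ✗.
Perfect overlaps at k = 1, 2, 6; the largest is 6.

Longest perfect overlap: 6 complementary base pairs; significant dimer risk (threshold 3).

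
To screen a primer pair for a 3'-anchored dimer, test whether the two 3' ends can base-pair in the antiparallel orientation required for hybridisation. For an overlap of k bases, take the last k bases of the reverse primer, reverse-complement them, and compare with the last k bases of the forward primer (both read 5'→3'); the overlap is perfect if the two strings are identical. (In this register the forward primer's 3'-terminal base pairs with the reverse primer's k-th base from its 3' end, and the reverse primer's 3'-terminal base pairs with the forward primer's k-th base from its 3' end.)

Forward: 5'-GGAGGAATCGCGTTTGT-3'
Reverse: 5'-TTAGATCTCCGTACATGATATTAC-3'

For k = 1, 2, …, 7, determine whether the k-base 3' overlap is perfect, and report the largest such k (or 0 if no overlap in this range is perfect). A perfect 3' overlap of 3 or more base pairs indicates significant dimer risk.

Longest perfect overlap: 2 complementary base pairs; below the dimer-risk threshold (threshold 3).

Last 7 bases (5'→3') — forward …CGTTTGT, reverse …ATATTAC.
Reverse complement of the reverse primer's last 7 bases: GTAATAT; its first k bases are the reverse complement of the reverse primer's last k bases, so a perfect k-base overlap needs the forward primer's last k bases to equal them.
Comparing (forward last k vs required): k=1: T vs G ✗; k=2: GT vs GT ✓; k=3: TGT vs GTA ✗; k=4: TTGT vs GTAA ✗; k=5: TTTGT vs GTAAT ✗; k=6: GTTTGT vs GTAATA ✗; k=7: CGTTTGT vs GTAATAT ✗.
Only k = 2 is perfect, so the longest perfect 3' overlap is 2.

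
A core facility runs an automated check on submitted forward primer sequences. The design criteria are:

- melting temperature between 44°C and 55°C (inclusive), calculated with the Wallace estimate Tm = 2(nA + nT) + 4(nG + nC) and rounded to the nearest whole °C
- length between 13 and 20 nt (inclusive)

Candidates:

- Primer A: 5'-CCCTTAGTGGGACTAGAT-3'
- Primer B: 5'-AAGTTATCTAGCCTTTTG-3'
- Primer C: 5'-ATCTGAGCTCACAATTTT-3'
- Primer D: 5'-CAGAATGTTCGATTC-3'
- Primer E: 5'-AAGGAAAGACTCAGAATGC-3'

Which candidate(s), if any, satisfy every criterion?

Primer A, Primer B, Primer C and Primer E.

Primer A (18 nt, A=4 T=5 G=5 C=4): Tm = 2·9 + 4·9 = 54°C ✓; length 18 ✓ — passes.
Primer B (18 nt, A=4 T=8 G=3 C=3): Tm = 2·12 + 4·6 = 48°C ✓; length 18 ✓ — passes.
Primer C (18 nt, A=5 T=7 G=2 C=4): Tm = 2·12 + 4·6 = 48°C ✓; length 18 ✓ — passes.
Primer D (15 nt, A=4 T=5 G=3 C=3): Tm = 2·9 + 4·6 = 42°C, outside 44–55°C ✗; length 15 ✓ — fails.
Primer E (19 nt, A=9 T=2 G=5 C=3): Tm = 2·11 + 4·8 = 54°C ✓; length 19 ✓ — passes.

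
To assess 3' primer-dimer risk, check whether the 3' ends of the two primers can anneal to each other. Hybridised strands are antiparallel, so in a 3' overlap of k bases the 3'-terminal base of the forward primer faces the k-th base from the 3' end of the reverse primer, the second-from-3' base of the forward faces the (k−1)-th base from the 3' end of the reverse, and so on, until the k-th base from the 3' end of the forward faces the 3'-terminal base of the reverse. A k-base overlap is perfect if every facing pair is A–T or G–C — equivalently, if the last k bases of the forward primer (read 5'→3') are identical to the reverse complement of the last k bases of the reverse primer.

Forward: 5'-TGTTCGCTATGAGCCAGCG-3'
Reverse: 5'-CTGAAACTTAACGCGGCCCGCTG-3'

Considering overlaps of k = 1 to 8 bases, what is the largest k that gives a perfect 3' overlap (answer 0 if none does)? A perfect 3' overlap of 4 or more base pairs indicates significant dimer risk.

Last 8 bases (5'→3') — forward …AGCCAGCG, reverse …GCCCGCTG.
Reverse complement of the reverse primer's last 8 bases: CAGCGGGC; its first k bases are the reverse complement of the reverse primer's last k bases, so a perfect k-base overlap needs the forward primer's last k bases to equal them.
Comparing (forward last k vs required): k=1: G vs C ✗; k=2: CG vs CA ✗; k=3: GCG vs CAG ✗; k=4: AGCG vs CAGC ✗; k=5: CAGCG vs CAGCG ✓; k=6: CCAGCG vs CAGCGG ✗; k=7: GCCAGCG vs CAGCGGG ✗; k=8: AGCCAGCG vs CAGCGGGC ✗.
Only k = 5 is perfect, so the longest perfect 3' overlap is 5.

Longest perfect overlap: 5 complementary base pairs; significant dimer risk (threshold 4).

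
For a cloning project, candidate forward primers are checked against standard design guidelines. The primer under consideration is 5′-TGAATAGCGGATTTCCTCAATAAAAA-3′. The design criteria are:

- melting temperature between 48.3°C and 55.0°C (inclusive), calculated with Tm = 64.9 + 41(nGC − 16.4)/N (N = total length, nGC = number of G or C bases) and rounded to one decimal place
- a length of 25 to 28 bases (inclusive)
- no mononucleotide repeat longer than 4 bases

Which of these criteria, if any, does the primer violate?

Fails: homopolymer run.

Base counts: A=11, T=7, G=4, C=4 (length 26).
Tm: Tm = 64.9 + 41·(8 − 16.4)/26 = 51.7°C ✓
length: length 26 ✓
homopolymer run: longest run = 5, exceeds 4 ✗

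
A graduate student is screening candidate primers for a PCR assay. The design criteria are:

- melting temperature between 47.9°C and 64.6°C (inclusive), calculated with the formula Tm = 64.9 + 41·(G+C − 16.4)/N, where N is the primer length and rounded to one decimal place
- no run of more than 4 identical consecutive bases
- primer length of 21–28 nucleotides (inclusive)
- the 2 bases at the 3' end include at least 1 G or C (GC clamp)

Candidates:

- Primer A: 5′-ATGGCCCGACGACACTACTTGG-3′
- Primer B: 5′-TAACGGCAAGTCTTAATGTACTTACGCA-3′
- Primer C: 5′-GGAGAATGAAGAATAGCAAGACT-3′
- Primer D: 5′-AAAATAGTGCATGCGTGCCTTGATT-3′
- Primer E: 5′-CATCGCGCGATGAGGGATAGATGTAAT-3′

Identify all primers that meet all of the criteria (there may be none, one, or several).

Primer A, Primer B and Primer C.

Primer A (22 nt, A=5 T=4 G=6 C=7): Tm = 64.9 + 41·(13 − 16.4)/22 = 58.6°C ✓; longest run = 3 ✓; length 22 ✓; 3' end GG has 2 G/C ✓ — passes.
Primer B (28 nt, A=9 T=8 G=5 C=6): Tm = 64.9 + 41·(11 − 16.4)/28 = 57.0°C ✓; longest run = 2 ✓; length 28 ✓; 3' end CA has 1 G/C ✓ — passes.
Primer C (23 nt, A=11 T=3 G=7 C=2): Tm = 64.9 + 41·(9 − 16.4)/23 = 51.7°C ✓; longest run = 2 ✓; length 23 ✓; 3' end CT has 1 G/C ✓ — passes.
Primer D (25 nt, A=7 T=8 G=6 C=4): Tm = 64.9 + 41·(10 − 16.4)/25 = 54.4°C ✓; longest run = 4 ✓; length 25 ✓; 3' end TT has 0 G/C, need ≥1 ✗ — fails.
Primer E (27 nt, A=8 T=6 G=9 C=4): Tm = 64.9 + 41·(13 − 16.4)/27 = 59.7°C ✓; longest run = 3 ✓; length 27 ✓; 3' end AT has 0 G/C, need ≥1 ✗ — fails.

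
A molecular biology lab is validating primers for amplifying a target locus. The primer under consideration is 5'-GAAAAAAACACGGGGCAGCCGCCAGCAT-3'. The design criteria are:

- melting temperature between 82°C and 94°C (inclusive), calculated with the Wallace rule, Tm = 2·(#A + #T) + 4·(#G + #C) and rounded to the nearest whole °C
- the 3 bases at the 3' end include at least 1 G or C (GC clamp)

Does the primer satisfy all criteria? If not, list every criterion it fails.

Base counts: A=11, T=1, G=8, C=8 (length 28).
Tm: Tm = 2·12 + 4·16 = 88°C ✓
GC clamp: 3' end CAT has 1 G/C ✓

Meets all criteria.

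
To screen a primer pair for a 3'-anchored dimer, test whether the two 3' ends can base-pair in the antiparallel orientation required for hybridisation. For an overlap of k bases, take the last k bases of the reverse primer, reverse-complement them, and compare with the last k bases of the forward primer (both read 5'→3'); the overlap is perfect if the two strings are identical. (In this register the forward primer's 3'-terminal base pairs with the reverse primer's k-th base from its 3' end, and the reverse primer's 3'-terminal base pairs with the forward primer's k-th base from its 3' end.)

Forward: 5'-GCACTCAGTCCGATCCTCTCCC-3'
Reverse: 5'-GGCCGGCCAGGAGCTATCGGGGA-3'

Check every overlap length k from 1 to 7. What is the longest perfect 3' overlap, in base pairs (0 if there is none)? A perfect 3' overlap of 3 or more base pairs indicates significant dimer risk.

Longest perfect overlap: 4 complementary base pairs; significant dimer risk (threshold 3).

Last 7 bases (5'→3') — forward …CTCTCCC, reverse …TCGGGGA.
Reverse complement of the reverse primer's last 7 bases: TCCCCGA; its first k bases are the reverse complement of the reverse primer's last k bases, so a perfect k-base overlap needs the forward primer's last k bases to equal them.
Comparing (forward last k vs required): k=1: C vs T ✗; k=2: CC vs TC ✗; k=3: CCC vs TCC ✗; k=4: TCCC vs TCCC ✓; k=5: CTCCC vs TCCCC ✗; k=6: TCTCCC vs TCCCCG ✗; k=7: CTCTCCC vs TCCCCGA ✗.
Only k = 4 is perfect, so the longest perfect 3' overlap is 4.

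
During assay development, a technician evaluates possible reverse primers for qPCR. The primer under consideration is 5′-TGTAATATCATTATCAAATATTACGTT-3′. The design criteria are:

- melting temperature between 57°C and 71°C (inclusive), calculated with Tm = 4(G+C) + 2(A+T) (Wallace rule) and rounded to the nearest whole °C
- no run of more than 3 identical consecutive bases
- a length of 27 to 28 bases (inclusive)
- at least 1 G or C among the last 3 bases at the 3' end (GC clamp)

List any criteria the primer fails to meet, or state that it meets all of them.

Meets all criteria.

Base counts: A=10, T=12, G=2, C=3 (length 27).
Tm: Tm = 2·22 + 4·5 = 64°C ✓
homopolymer run: longest run = 3 ✓
length: length 27 ✓
GC clamp: 3' end GTT has 1 G/C ✓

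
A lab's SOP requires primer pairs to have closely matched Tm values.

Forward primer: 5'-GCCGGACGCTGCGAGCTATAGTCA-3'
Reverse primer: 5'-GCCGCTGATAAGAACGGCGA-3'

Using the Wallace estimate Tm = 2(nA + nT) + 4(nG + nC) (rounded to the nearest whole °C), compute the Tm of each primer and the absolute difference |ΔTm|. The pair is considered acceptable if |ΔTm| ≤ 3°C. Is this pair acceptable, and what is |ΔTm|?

Forward: A=5 T=4 G=8 C=7 → Tm = 2·9 + 4·15 = 78°C.
Reverse: A=6 T=2 G=7 C=5 → Tm = 2·8 + 4·12 = 64°C.
|ΔTm| = |78 − 64| = 14°C, > 3°C.

|ΔTm| = 14°C; the pair is not acceptable.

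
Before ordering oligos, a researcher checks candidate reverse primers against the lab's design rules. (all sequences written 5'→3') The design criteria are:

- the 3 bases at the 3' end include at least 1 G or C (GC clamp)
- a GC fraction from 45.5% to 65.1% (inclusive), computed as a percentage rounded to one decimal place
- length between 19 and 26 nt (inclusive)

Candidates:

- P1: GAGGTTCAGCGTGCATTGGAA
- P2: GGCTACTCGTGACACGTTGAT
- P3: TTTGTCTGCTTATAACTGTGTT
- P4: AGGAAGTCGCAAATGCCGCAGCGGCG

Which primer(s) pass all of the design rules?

P1 (21 nt, A=5 T=5 G=8 C=3): 3' end GAA has 1 G/C ✓; GC 11/21 = 52.4% ✓; length 21 ✓ — passes.
P2 (21 nt, A=4 T=6 G=6 C=5): 3' end GAT has 1 G/C ✓; GC 11/21 = 52.4% ✓; length 21 ✓ — passes.
P3 (22 nt, A=3 T=12 G=4 C=3): 3' end GTT has 1 G/C ✓; GC 7/22 = 31.8%, outside 45.5–65.1% ✗; length 22 ✓ — fails.
P4 (26 nt, A=7 T=2 G=10 C=7): 3' end GCG has 3 G/C ✓; GC 17/26 = 65.4%, outside 45.5–65.1% ✗; length 26 ✓ — fails.

P1 and P2.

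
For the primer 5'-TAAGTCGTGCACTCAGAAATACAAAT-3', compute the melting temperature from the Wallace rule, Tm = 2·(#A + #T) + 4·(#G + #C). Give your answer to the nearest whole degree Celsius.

70°C

Base counts: A=11, T=6, G=4, C=5 (length 26).
Tm = 2·(11+6) + 4·(4+5) = 2·17 + 4·9 = 34 + 36 = 70°C.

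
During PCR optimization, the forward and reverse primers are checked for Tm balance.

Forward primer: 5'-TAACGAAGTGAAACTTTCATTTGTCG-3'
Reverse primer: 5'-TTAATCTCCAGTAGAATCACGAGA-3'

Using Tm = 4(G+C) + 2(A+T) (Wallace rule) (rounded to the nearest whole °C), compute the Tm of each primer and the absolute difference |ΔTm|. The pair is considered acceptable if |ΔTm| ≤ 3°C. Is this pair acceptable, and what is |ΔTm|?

Forward: A=8 T=9 G=5 C=4 → Tm = 2·17 + 4·9 = 70°C.
Reverse: A=9 T=6 G=4 C=5 → Tm = 2·15 + 4·9 = 66°C.
|ΔTm| = |70 − 66| = 4°C, > 3°C.

|ΔTm| = 4°C; the pair is not acceptable.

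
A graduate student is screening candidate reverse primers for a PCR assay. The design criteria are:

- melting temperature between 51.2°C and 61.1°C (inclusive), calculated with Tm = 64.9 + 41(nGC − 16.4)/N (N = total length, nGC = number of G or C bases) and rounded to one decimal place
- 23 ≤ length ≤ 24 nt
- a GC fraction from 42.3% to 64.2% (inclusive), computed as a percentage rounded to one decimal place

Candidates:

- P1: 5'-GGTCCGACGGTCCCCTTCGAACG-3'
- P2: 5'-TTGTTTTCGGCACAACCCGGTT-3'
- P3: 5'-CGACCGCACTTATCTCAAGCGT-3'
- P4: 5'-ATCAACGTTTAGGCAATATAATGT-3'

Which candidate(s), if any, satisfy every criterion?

None of the candidates satisfy all criteria.

P1 (23 nt, A=3 T=4 G=7 C=9): Tm = 64.9 + 41·(16 − 16.4)/23 = 64.2°C, outside 51.2–61.1°C ✗; length 23 ✓; GC 16/23 = 69.6%, outside 42.3–64.2% ✗ — fails.
P2 (22 nt, A=3 T=8 G=5 C=6): Tm = 64.9 + 41·(11 − 16.4)/22 = 54.8°C ✓; length 22, outside 23–24 ✗; GC 11/22 = 50.0% ✓ — fails.
P3 (22 nt, A=5 T=5 G=4 C=8): Tm = 64.9 + 41·(12 − 16.4)/22 = 56.7°C ✓; length 22, outside 23–24 ✗; GC 12/22 = 54.5% ✓ — fails.
P4 (24 nt, A=9 T=8 G=4 C=3): Tm = 64.9 + 41·(7 − 16.4)/24 = 48.8°C, outside 51.2–61.1°C ✗; length 24 ✓; GC 7/24 = 29.2%, outside 42.3–64.2% ✗ — fails.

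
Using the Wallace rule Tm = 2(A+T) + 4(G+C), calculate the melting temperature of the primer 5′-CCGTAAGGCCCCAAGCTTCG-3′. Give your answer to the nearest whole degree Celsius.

Base counts: A=4, T=3, G=5, C=8 (length 20).
Tm = 2·(4+3) + 4·(5+8) = 2·7 + 4·13 = 14 + 52 = 66°C.

66°C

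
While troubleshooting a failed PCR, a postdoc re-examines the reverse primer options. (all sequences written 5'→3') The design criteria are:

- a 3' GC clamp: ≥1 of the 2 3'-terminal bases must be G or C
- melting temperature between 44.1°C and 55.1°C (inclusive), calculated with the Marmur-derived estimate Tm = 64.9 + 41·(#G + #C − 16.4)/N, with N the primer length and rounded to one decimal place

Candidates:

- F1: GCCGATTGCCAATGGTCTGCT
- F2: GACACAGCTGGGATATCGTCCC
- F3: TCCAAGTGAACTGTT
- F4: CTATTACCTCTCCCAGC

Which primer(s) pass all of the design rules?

F4 only.

F1 (21 nt, A=3 T=6 G=6 C=6): 3' end CT has 1 G/C ✓; Tm = 64.9 + 41·(12 − 16.4)/21 = 56.3°C, outside 44.1–55.1°C ✗ — fails.
F2 (22 nt, A=5 T=4 G=6 C=7): 3' end CC has 2 G/C ✓; Tm = 64.9 + 41·(13 − 16.4)/22 = 58.6°C, outside 44.1–55.1°C ✗ — fails.
F3 (15 nt, A=4 T=5 G=3 C=3): 3' end TT has 0 G/C, need ≥1 ✗; Tm = 64.9 + 41·(6 − 16.4)/15 = 36.5°C, outside 44.1–55.1°C ✗ — fails.
F4 (17 nt, A=3 T=5 G=1 C=8): 3' end GC has 2 G/C ✓; Tm = 64.9 + 41·(9 − 16.4)/17 = 47.1°C ✓ — passes.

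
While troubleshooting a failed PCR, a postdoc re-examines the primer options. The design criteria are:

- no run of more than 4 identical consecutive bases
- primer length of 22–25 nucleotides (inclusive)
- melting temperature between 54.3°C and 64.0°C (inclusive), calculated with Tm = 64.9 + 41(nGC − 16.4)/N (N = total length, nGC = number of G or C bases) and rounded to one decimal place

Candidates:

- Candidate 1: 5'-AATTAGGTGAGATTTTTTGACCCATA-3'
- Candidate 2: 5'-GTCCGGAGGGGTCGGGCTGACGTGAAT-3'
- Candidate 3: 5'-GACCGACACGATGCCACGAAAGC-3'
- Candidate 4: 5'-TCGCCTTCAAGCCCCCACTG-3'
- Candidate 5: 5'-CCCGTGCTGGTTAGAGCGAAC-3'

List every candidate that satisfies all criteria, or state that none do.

Candidate 1 (26 nt, A=8 T=10 G=5 C=3): longest run = 6, exceeds 4 ✗; length 26, outside 22–25 ✗; Tm = 64.9 + 41·(8 − 16.4)/26 = 51.7°C, outside 54.3–64.0°C ✗ — fails.
Candidate 2 (27 nt, A=4 T=5 G=13 C=5): longest run = 4 ✓; length 27, outside 22–25 ✗; Tm = 64.9 + 41·(18 − 16.4)/27 = 67.3°C, outside 54.3–64.0°C ✗ — fails.
Candidate 3 (23 nt, A=8 T=1 G=6 C=8): longest run = 3 ✓; length 23 ✓; Tm = 64.9 + 41·(14 − 16.4)/23 = 60.6°C ✓ — passes.
Candidate 4 (20 nt, A=3 T=4 G=3 C=10): longest run = 5, exceeds 4 ✗; length 20, outside 22–25 ✗; Tm = 64.9 + 41·(13 − 16.4)/20 = 57.9°C ✓ — fails.
Candidate 5 (21 nt, A=4 T=4 G=7 C=6): longest run = 3 ✓; length 21, outside 22–25 ✗; Tm = 64.9 + 41·(13 − 16.4)/21 = 58.3°C ✓ — fails.

Candidate 3 only.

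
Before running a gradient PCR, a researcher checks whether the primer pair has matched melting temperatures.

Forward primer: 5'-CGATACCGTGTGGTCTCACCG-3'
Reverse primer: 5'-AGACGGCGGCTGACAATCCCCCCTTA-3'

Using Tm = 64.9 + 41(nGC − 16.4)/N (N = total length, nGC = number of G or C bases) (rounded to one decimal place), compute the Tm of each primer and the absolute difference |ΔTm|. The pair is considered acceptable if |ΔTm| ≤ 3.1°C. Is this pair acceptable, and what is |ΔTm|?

Forward: G+C = 13, N = 21 → Tm = 64.9 + 41·(13 − 16.4)/21 = 58.3°C.
Reverse: G+C = 16, N = 26 → Tm = 64.9 + 41·(16 − 16.4)/26 = 64.3°C.
|ΔTm| = |58.3 − 64.3| = 6.0°C, > 3.1°C.

|ΔTm| = 6.0°C; the pair is not acceptable.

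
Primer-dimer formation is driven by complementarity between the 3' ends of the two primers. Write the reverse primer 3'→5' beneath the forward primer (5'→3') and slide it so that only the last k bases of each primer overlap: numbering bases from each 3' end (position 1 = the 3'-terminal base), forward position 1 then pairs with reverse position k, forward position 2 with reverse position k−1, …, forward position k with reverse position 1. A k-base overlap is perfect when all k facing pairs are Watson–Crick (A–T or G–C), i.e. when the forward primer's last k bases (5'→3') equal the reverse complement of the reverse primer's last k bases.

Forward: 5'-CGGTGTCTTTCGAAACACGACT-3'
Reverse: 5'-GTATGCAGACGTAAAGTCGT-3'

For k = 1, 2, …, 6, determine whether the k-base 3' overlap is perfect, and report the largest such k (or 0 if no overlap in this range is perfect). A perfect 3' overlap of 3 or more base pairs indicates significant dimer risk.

Longest perfect overlap: 6 complementary base pairs; significant dimer risk (threshold 3).

Last 6 bases (5'→3') — forward …ACGACT, reverse …AGTCGT.
Reverse complement of the reverse primer's last 6 bases: ACGACT; its first k bases are the reverse complement of the reverse primer's last k bases, so a perfect k-base overlap needs the forward primer's last k bases to equal them.
Comparing (forward last k vs required): k=1: T vs A ✗; k=2: CT vs AC ✗; k=3: ACT vs ACG ✗; k=4: GACT vs ACGA ✗; k=5: CGACT vs ACGAC ✗; k=6: ACGACT vs ACGACT ✓.
Only k = 6 is perfect, so the longest perfect 3' overlap is 6.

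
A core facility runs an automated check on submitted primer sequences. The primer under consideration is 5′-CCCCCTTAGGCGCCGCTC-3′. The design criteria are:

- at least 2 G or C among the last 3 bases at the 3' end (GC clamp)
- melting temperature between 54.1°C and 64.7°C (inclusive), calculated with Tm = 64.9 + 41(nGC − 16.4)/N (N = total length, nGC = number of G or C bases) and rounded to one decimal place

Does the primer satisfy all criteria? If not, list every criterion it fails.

Meets all criteria.

Base counts: A=1, T=3, G=4, C=10 (length 18).
GC clamp: 3' end CTC has 2 G/C ✓
Tm: Tm = 64.9 + 41·(14 − 16.4)/18 = 59.4°C ✓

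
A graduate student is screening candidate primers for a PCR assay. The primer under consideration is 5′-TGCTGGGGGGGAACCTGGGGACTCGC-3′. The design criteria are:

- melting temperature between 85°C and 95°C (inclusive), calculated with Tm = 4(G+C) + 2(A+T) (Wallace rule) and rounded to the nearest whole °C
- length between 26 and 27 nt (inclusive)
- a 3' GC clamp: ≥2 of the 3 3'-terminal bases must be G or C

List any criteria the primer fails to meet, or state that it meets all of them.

Base counts: A=3, T=4, G=13, C=6 (length 26).
Tm: Tm = 2·7 + 4·19 = 90°C ✓
length: length 26 ✓
GC clamp: 3' end CGC has 3 G/C ✓

Meets all criteria.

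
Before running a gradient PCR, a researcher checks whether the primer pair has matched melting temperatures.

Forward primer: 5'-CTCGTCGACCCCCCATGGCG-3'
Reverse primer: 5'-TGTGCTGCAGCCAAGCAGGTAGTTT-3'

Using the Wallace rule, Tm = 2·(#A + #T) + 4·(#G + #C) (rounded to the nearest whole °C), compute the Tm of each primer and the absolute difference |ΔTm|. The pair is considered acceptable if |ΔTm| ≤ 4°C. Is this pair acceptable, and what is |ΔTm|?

|ΔTm| = 6°C; the pair is not acceptable.

Forward: A=2 T=3 G=5 C=10 → Tm = 2·5 + 4·15 = 70°C.
Reverse: A=5 T=7 G=8 C=5 → Tm = 2·12 + 4·13 = 76°C.
|ΔTm| = |70 − 76| = 6°C, > 4°C.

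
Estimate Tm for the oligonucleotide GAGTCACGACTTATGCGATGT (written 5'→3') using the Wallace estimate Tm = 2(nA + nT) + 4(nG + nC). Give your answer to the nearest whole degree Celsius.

Base counts: A=5, T=6, G=6, C=4 (length 21).
Tm = 2·(5+6) + 4·(6+4) = 2·11 + 4·10 = 22 + 40 = 62°C.

62°C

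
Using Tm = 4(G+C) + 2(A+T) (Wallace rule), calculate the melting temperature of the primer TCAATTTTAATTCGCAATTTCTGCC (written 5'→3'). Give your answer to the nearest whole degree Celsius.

Base counts: A=6, T=11, G=2, C=6 (length 25).
Tm = 2·(6+11) + 4·(2+6) = 2·17 + 4·8 = 34 + 32 = 66°C.

66°C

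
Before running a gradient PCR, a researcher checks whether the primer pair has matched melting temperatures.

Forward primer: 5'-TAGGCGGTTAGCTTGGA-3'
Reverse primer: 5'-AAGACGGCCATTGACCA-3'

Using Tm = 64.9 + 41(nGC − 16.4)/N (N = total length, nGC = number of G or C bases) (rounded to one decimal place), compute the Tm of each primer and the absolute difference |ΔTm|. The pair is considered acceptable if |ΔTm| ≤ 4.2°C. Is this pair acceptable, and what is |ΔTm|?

Forward: G+C = 9, N = 17 → Tm = 64.9 + 41·(9 − 16.4)/17 = 47.1°C.
Reverse: G+C = 9, N = 17 → Tm = 64.9 + 41·(9 − 16.4)/17 = 47.1°C.
|ΔTm| = |47.1 − 47.1| = 0.0°C, ≤ 4.2°C.

|ΔTm| = 0.0°C; the pair is acceptable.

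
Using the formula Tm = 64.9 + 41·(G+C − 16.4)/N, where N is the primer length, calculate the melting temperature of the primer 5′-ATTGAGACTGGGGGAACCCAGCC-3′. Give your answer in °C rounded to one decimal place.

60.6°C

Base counts: A=6, T=3, G=8, C=6; G+C = 14, N = 23.
Tm = 64.9 + 41·(14 − 16.4)/23 = 64.9 + -98.40/23 = 60.6°C.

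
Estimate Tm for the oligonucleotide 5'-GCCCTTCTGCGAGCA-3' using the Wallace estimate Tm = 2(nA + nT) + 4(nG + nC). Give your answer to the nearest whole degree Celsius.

Base counts: A=2, T=3, G=4, C=6 (length 15).
Tm = 2·(2+3) + 4·(4+6) = 2·5 + 4·10 = 10 + 40 = 50°C.

50°C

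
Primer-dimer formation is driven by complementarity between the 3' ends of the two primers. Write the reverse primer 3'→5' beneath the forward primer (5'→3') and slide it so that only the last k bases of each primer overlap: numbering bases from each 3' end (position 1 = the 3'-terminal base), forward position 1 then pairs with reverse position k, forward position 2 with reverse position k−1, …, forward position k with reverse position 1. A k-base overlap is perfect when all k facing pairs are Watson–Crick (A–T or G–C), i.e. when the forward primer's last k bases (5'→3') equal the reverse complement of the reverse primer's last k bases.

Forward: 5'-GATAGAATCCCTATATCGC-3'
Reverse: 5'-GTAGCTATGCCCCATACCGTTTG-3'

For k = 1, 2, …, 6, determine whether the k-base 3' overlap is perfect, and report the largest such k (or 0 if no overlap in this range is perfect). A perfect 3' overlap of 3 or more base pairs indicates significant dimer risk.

Last 6 bases (5'→3') — forward …TATCGC, reverse …CGTTTG.
Reverse complement of the reverse primer's last 6 bases: CAAACG; its first k bases are the reverse complement of the reverse primer's last k bases, so a perfect k-base overlap needs the forward primer's last k bases to equal them.
Comparing (forward last k vs required): k=1: C vs C ✓; k=2: GC vs CA ✗; k=3: CGC vs CAA ✗; k=4: TCGC vs CAAA ✗; k=5: ATCGC vs CAAAC ✗; k=6: TATCGC vs CAAACG ✗.
Only k = 1 is perfect, so the longest perfect 3' overlap is 1.

Longest perfect overlap: 1 complementary base pair; below the dimer-risk threshold (threshold 3).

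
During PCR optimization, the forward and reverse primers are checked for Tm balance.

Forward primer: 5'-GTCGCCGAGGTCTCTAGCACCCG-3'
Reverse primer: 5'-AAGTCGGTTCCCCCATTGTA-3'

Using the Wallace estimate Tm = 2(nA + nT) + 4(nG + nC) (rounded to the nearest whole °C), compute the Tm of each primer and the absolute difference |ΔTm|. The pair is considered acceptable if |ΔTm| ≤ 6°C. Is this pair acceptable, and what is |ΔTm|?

|ΔTm| = 18°C; the pair is not acceptable.

Forward: A=3 T=4 G=7 C=9 → Tm = 2·7 + 4·16 = 78°C.
Reverse: A=4 T=6 G=4 C=6 → Tm = 2·10 + 4·10 = 60°C.
|ΔTm| = |78 − 60| = 18°C, > 6°C.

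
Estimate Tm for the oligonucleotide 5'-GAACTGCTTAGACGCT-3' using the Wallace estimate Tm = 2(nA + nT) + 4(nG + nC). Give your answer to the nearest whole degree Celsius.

Base counts: A=4, T=4, G=4, C=4 (length 16).
Tm = 2·(4+4) + 4·(4+4) = 2·8 + 4·8 = 16 + 32 = 48°C.

48°C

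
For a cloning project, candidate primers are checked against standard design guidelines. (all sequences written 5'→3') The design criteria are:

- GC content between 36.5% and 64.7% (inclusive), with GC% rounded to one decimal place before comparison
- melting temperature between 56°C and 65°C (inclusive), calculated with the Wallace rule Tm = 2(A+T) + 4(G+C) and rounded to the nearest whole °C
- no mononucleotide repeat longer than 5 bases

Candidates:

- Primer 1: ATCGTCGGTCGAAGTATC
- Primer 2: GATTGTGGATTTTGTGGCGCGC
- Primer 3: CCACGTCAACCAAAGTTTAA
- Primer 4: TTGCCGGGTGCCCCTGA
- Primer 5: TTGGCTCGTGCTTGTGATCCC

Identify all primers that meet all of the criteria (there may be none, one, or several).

Primer 1 (18 nt, A=4 T=5 G=5 C=4): GC 9/18 = 50.0% ✓; Tm = 2·9 + 4·9 = 54°C, outside 56–65°C ✗; longest run = 2 ✓ — fails.
Primer 2 (22 nt, A=2 T=8 G=9 C=3): GC 12/22 = 54.5% ✓; Tm = 2·10 + 4·12 = 68°C, outside 56–65°C ✗; longest run = 4 ✓ — fails.
Primer 3 (20 nt, A=8 T=4 G=2 C=6): GC 8/20 = 40.0% ✓; Tm = 2·12 + 4·8 = 56°C ✓; longest run = 3 ✓ — passes.
Primer 4 (17 nt, A=1 T=4 G=6 C=6): GC 12/17 = 70.6%, outside 36.5–64.7% ✗; Tm = 2·5 + 4·12 = 58°C ✓; longest run = 4 ✓ — fails.
Primer 5 (21 nt, A=1 T=8 G=6 C=6): GC 12/21 = 57.1% ✓; Tm = 2·9 + 4·12 = 66°C, outside 56–65°C ✗; longest run = 3 ✓ — fails.

Primer 3 only.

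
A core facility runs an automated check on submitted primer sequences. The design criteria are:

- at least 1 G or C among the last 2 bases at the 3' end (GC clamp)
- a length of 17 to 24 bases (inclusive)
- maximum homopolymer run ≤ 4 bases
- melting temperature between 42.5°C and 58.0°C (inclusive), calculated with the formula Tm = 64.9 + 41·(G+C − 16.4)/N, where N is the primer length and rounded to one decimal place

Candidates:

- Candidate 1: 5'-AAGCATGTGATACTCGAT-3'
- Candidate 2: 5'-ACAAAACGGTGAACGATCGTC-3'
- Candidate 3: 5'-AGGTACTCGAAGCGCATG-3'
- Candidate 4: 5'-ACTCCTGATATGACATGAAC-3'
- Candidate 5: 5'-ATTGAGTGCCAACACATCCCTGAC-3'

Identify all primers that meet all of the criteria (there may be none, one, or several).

Candidate 2, Candidate 3, Candidate 4 and Candidate 5.

Candidate 1 (18 nt, A=6 T=5 G=4 C=3): 3' end AT has 0 G/C, need ≥1 ✗; length 18 ✓; longest run = 2 ✓; Tm = 64.9 + 41·(7 − 16.4)/18 = 43.5°C ✓ — fails.
Candidate 2 (21 nt, A=8 T=3 G=5 C=5): 3' end TC has 1 G/C ✓; length 21 ✓; longest run = 4 ✓; Tm = 64.9 + 41·(10 − 16.4)/21 = 52.4°C ✓ — passes.
Candidate 3 (18 nt, A=5 T=3 G=6 C=4): 3' end TG has 1 G/C ✓; length 18 ✓; longest run = 2 ✓; Tm = 64.9 + 41·(10 − 16.4)/18 = 50.3°C ✓ — passes.
Candidate 4 (20 nt, A=7 T=5 G=3 C=5): 3' end AC has 1 G/C ✓; length 20 ✓; longest run = 2 ✓; Tm = 64.9 + 41·(8 − 16.4)/20 = 47.7°C ✓ — passes.
Candidate 5 (24 nt, A=7 T=5 G=4 C=8): 3' end AC has 1 G/C ✓; length 24 ✓; longest run = 3 ✓; Tm = 64.9 + 41·(12 − 16.4)/24 = 57.4°C ✓ — passes.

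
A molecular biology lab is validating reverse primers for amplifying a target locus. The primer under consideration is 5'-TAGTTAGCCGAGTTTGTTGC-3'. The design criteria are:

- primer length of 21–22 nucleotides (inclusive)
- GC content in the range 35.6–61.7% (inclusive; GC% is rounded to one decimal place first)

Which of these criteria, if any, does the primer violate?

Base counts: A=3, T=8, G=6, C=3 (length 20).
length: length 20, outside 21–22 ✗
GC content: GC 9/20 = 45.0% ✓

Fails: length.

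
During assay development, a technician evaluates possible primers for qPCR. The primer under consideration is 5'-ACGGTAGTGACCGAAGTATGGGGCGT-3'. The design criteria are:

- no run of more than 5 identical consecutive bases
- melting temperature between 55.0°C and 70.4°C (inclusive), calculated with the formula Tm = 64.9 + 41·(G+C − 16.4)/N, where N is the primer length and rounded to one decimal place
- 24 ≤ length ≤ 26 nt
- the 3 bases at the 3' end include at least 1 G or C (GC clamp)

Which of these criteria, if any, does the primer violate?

Base counts: A=6, T=5, G=11, C=4 (length 26).
homopolymer run: longest run = 4 ✓
Tm: Tm = 64.9 + 41·(15 − 16.4)/26 = 62.7°C ✓
length: length 26 ✓
GC clamp: 3' end CGT has 2 G/C ✓

Meets all criteria.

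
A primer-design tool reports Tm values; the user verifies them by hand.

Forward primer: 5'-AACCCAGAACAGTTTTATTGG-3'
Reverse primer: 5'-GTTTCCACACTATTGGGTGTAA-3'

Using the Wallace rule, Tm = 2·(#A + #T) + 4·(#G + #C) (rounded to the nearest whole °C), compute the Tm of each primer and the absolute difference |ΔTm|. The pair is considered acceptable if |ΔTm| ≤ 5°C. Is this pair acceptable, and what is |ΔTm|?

Forward: A=7 T=6 G=4 C=4 → Tm = 2·13 + 4·8 = 58°C.
Reverse: A=5 T=8 G=5 C=4 → Tm = 2·13 + 4·9 = 62°C.
|ΔTm| = |58 − 62| = 4°C, ≤ 5°C.

|ΔTm| = 4°C; the pair is acceptable.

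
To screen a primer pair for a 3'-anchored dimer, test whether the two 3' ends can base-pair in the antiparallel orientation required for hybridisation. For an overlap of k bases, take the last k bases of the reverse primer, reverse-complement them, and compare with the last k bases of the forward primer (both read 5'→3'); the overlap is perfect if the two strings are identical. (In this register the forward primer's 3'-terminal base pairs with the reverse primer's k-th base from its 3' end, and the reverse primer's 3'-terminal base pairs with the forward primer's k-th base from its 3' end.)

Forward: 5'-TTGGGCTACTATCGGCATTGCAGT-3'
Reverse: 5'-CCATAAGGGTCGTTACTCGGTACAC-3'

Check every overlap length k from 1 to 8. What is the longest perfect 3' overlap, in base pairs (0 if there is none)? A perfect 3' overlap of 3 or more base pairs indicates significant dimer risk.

Last 8 bases (5'→3') — forward …ATTGCAGT, reverse …CGGTACAC.
Reverse complement of the reverse primer's last 8 bases: GTGTACCG; its first k bases are the reverse complement of the reverse primer's last k bases, so a perfect k-base overlap needs the forward primer's last k bases to equal them.
Comparing (forward last k vs required): k=1: T vs G ✗; k=2: GT vs GT ✓; k=3: AGT vs GTG ✗; k=4: CAGT vs GTGT ✗; k=5: GCAGT vs GTGTA ✗; k=6: TGCAGT vs GTGTAC ✗; k=7: TTGCAGT vs GTGTACC ✗; k=8: ATTGCAGT vs GTGTACCG ✗.
Only k = 2 is perfect, so the longest perfect 3' overlap is 2.

Longest perfect overlap: 2 complementary base pairs; below the dimer-risk threshold (threshold 3).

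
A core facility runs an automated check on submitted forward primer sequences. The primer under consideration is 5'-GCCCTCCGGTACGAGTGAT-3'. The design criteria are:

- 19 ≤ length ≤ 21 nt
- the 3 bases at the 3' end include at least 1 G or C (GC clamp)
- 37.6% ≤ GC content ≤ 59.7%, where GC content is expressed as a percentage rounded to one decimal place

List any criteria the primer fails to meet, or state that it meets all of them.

Base counts: A=3, T=4, G=6, C=6 (length 19).
length: length 19 ✓
GC clamp: 3' end GAT has 1 G/C ✓
GC content: GC 12/19 = 63.2%, outside 37.6–59.7% ✗

Fails: GC content.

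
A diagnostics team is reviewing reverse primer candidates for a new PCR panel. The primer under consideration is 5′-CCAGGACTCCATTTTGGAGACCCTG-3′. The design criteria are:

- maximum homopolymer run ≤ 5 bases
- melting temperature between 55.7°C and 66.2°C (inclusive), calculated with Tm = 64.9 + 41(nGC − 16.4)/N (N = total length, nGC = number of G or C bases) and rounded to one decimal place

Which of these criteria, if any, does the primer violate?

Meets all criteria.

Base counts: A=5, T=6, G=6, C=8 (length 25).
homopolymer run: longest run = 4 ✓
Tm: Tm = 64.9 + 41·(14 − 16.4)/25 = 61.0°C ✓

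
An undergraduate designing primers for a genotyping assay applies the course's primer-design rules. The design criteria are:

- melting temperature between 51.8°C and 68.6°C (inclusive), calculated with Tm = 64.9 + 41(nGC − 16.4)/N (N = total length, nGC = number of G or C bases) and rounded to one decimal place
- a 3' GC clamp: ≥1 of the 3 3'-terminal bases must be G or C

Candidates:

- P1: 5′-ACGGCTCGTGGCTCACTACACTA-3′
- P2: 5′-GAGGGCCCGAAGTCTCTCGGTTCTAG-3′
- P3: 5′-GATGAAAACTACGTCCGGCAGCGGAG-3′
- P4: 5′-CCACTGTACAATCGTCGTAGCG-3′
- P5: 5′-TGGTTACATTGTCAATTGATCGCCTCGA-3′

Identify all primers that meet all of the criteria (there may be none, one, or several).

P1, P2, P3, P4 and P5.

P1 (23 nt, A=5 T=5 G=5 C=8): Tm = 64.9 + 41·(13 − 16.4)/23 = 58.8°C ✓; 3' end CTA has 1 G/C ✓ — passes.
P2 (26 nt, A=4 T=6 G=9 C=7): Tm = 64.9 + 41·(16 − 16.4)/26 = 64.3°C ✓; 3' end TAG has 1 G/C ✓ — passes.
P3 (26 nt, A=8 T=3 G=9 C=6): Tm = 64.9 + 41·(15 − 16.4)/26 = 62.7°C ✓; 3' end GAG has 2 G/C ✓ — passes.
P4 (22 nt, A=5 T=5 G=5 C=7): Tm = 64.9 + 41·(12 − 16.4)/22 = 56.7°C ✓; 3' end GCG has 3 G/C ✓ — passes.
P5 (28 nt, A=6 T=10 G=6 C=6): Tm = 64.9 + 41·(12 − 16.4)/28 = 58.5°C ✓; 3' end CGA has 2 G/C ✓ — passes.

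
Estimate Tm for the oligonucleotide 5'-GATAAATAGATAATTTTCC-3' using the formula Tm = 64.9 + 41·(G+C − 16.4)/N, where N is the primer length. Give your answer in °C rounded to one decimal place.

38.1°C

Base counts: A=8, T=7, G=2, C=2; G+C = 4, N = 19.
Tm = 64.9 + 41·(4 − 16.4)/19 = 64.9 + -508.40/19 = 38.1°C.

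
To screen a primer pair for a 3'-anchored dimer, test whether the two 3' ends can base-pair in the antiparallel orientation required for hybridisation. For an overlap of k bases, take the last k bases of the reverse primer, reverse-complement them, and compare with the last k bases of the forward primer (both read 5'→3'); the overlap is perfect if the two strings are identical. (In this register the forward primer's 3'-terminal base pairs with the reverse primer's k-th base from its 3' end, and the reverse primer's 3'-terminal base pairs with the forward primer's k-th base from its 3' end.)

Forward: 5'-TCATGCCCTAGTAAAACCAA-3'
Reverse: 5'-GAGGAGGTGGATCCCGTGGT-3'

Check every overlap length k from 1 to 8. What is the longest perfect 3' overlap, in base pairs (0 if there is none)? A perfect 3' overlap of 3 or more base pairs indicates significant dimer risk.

Longest perfect overlap: 1 complementary base pair; below the dimer-risk threshold (threshold 3).

Last 8 bases (5'→3') — forward …AAAACCAA, reverse …CCCGTGGT.
Reverse complement of the reverse primer's last 8 bases: ACCACGGG; its first k bases are the reverse complement of the reverse primer's last k bases, so a perfect k-base overlap needs the forward primer's last k bases to equal them.
Comparing (forward last k vs required): k=1: A vs A ✓; k=2: AA vs AC ✗; k=3: CAA vs ACC ✗; k=4: CCAA vs ACCA ✗; k=5: ACCAA vs ACCAC ✗; k=6: AACCAA vs ACCACG ✗; k=7: AAACCAA vs ACCACGG ✗; k=8: AAAACCAA vs ACCACGGG ✗.
Only k = 1 is perfect, so the longest perfect 3' overlap is 1.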